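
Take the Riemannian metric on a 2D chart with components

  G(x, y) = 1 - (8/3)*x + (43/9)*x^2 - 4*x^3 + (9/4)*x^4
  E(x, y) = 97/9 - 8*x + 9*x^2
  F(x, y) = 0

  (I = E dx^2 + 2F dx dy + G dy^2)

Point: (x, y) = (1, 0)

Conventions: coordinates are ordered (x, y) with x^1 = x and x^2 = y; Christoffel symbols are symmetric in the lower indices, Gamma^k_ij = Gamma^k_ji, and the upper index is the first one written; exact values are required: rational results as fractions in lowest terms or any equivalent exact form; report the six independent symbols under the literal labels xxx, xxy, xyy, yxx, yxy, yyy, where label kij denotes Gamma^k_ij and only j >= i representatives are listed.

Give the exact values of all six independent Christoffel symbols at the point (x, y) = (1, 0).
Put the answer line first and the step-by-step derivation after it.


Answer: Gamma_xxx = 45/106, Gamma_xxy = 0, Gamma_xyy = -35/212, Gamma_yxx = 0, Gamma_yxy = 10/7, Gamma_yyy = 0

E = 106/9, F = 0, G = 49/36 at the point
E_x = 10, E_y = 0, F_x = 0, F_y = 0, G_x = 35/9, G_y = 0
EG - F^2 = 2597/162;  g^inv = (162/2597) * [[49/36, 0], [0, 106/9]]
first-kind symbols [ij,l] = (1/2)(d_i g_jl + d_j g_il - d_l g_ij): [xx,x] = E_x/2 = 5, [xx,y] = F_x - E_y/2 = 0, [xy,x] = E_y/2 = 0, [xy,y] = G_x/2 = 35/18, [yy,x] = F_y - G_x/2 = -35/18, [yy,y] = G_y/2 = 0
Gamma^x_ij = (G*[ij,x] - F*[ij,y])/(EG - F^2), Gamma^y_ij = (E*[ij,y] - F*[ij,x])/(EG - F^2)


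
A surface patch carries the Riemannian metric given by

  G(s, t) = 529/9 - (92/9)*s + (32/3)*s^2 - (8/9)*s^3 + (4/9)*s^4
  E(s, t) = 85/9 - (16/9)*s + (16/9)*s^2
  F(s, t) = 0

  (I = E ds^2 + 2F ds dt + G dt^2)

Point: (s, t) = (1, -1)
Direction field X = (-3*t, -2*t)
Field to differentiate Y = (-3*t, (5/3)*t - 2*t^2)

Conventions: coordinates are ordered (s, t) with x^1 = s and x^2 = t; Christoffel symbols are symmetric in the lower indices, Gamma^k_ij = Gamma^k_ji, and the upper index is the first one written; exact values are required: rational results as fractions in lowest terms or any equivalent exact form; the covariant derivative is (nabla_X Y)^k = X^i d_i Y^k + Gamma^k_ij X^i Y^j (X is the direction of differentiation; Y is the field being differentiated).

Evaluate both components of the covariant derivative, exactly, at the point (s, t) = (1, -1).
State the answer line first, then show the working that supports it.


Answer: (nabla_X Y)^s = -302/255, (nabla_X Y)^t = 752/69

E = 85/9, F = 0, G = 529/9 at the point
E_s = 16/9, E_t = 0, F_s = 0, F_t = 0, G_s = 92/9, G_t = 0
EG - F^2 = 44965/81;  g^inv = (81/44965) * [[529/9, 0], [0, 85/9]]
first-kind symbols [ij,l] = (1/2)(d_i g_jl + d_j g_il - d_l g_ij): [ss,s] = E_s/2 = 8/9, [ss,t] = F_s - E_t/2 = 0, [st,s] = E_t/2 = 0, [st,t] = G_s/2 = 46/9, [tt,s] = F_t - G_s/2 = -46/9, [tt,t] = G_t/2 = 0
Gamma^s_ij = (G*[ij,s] - F*[ij,t])/(EG - F^2), Gamma^t_ij = (E*[ij,t] - F*[ij,s])/(EG - F^2)
Gamma_sss = 8/85, Gamma_sst = 0, Gamma_stt = -46/85, Gamma_tss = 0, Gamma_tst = 2/23, Gamma_ttt = 0
X = (3, 2), Y = (3, -11/3) at the point


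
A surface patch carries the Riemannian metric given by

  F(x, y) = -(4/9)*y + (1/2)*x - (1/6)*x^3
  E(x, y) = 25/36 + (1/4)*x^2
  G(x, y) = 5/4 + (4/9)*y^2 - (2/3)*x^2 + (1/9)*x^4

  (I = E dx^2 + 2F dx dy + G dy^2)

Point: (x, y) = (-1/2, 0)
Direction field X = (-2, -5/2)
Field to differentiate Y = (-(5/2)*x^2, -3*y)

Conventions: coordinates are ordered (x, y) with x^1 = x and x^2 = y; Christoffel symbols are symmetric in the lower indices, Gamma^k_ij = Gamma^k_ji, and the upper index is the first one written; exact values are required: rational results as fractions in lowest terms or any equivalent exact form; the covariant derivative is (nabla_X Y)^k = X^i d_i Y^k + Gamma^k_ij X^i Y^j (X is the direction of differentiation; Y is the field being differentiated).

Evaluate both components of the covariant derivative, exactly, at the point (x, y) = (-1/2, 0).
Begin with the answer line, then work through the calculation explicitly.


Answer: (nabla_X Y)^x = -316625/64096, (nabla_X Y)^y = 537155/64096

E = 109/144, F = -11/48, G = 157/144 at the point
E_x = -1/4, E_y = 0, F_x = 3/8, F_y = -4/9, G_x = 11/18, G_y = 0
EG - F^2 = 2003/2592;  g^inv = (2592/2003) * [[157/144, 11/48], [11/48, 109/144]]
first-kind symbols [ij,l] = (1/2)(d_i g_jl + d_j g_il - d_l g_ij): [xx,x] = E_x/2 = -1/8, [xx,y] = F_x - E_y/2 = 3/8, [xy,x] = E_y/2 = 0, [xy,y] = G_x/2 = 11/36, [yy,x] = F_y - G_x/2 = -3/4, [yy,y] = G_y/2 = 0
Gamma^x_ij = (G*[ij,x] - F*[ij,y])/(EG - F^2), Gamma^y_ij = (E*[ij,y] - F*[ij,x])/(EG - F^2)
Gamma_xxx = -261/4006, Gamma_xxy = 363/4006, Gamma_xyy = -4239/4006, Gamma_yxx = 1323/4006, Gamma_yxy = 1199/4006, Gamma_yyy = -891/4006
X = (-2, -5/2), Y = (-5/8, 0) at the point


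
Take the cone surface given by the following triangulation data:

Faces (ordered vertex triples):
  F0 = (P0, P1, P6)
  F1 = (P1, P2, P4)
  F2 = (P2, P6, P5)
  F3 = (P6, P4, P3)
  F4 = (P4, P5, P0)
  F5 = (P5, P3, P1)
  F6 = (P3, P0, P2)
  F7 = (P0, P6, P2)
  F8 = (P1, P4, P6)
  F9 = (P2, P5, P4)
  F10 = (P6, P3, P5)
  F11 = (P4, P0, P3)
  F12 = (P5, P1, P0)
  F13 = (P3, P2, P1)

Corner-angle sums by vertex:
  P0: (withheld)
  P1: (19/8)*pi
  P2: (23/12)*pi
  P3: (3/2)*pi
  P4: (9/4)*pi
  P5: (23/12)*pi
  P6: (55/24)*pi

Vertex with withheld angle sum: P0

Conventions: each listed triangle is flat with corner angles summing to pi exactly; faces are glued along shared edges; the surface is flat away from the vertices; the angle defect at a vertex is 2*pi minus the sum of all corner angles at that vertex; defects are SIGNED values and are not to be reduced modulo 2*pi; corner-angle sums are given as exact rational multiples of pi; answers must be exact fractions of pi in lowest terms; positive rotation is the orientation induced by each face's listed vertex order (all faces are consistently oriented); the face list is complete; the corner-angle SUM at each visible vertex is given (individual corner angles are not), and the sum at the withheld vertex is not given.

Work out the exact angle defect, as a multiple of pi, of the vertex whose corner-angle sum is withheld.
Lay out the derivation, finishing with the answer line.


V = 7, E = 21, F = 14; chi = V - E + F = 0
Gauss-Bonnet: total defect = 2*pi*chi = 0; visible defects sum to -pi/4

Answer: defect(P0) = pi/4


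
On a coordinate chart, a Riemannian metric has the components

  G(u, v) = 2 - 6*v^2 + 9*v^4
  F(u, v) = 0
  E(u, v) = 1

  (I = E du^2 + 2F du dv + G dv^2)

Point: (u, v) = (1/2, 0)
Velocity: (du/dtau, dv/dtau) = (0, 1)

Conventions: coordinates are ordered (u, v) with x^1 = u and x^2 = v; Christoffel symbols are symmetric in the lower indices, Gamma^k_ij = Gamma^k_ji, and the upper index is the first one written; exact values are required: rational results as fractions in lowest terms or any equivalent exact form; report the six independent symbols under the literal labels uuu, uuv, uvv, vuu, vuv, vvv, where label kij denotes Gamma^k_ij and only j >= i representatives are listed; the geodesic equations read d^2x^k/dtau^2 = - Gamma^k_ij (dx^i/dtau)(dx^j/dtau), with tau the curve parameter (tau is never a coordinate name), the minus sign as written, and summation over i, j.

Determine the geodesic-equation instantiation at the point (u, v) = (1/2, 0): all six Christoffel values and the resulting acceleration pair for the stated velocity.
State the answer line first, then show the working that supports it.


Answer: Gamma_uuu = 0, Gamma_uuv = 0, Gamma_uvv = 0, Gamma_vuu = 0, Gamma_vuv = 0, Gamma_vvv = 0; accelerations (d^2u/dtau^2, d^2v/dtau^2) = (0, 0)

E = 1, F = 0, G = 2 at the point
E_u = 0, E_v = 0, F_u = 0, F_v = 0, G_u = 0, G_v = 0
EG - F^2 = 2;  g^inv = (1/2) * [[2, 0], [0, 1]]
first-kind symbols [ij,l] = (1/2)(d_i g_jl + d_j g_il - d_l g_ij): [uu,u] = E_u/2 = 0, [uu,v] = F_u - E_v/2 = 0, [uv,u] = E_v/2 = 0, [uv,v] = G_u/2 = 0, [vv,u] = F_v - G_u/2 = 0, [vv,v] = G_v/2 = 0
Gamma^u_ij = (G*[ij,u] - F*[ij,v])/(EG - F^2), Gamma^v_ij = (E*[ij,v] - F*[ij,u])/(EG - F^2)
Gamma_uuu = 0, Gamma_uuv = 0, Gamma_uvv = 0, Gamma_vuu = 0, Gamma_vuv = 0, Gamma_vvv = 0
d^2u/dtau^2 = -(Gamma_uuu*(0)^2 + 2*Gamma_uuv*(0)*(1) + Gamma_uvv*(1)^2) = 0
d^2v/dtau^2 = -(Gamma_vuu*(0)^2 + 2*Gamma_vuv*(0)*(1) + Gamma_vvv*(1)^2) = 0


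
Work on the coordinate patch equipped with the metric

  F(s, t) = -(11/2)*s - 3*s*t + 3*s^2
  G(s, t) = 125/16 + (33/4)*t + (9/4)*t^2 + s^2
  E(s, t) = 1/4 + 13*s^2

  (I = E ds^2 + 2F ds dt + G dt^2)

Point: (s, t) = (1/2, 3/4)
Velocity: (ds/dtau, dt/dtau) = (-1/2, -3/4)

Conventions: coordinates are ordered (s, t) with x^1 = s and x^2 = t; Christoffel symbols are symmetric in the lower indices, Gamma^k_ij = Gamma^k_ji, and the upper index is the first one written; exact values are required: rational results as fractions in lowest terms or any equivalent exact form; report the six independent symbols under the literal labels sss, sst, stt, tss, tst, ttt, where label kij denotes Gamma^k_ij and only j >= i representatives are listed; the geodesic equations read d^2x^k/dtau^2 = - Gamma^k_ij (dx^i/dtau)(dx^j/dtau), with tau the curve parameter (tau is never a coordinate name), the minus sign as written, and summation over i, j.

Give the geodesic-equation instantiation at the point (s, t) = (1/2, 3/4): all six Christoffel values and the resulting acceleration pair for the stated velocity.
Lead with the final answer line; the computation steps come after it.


Answer: Gamma_sss = 11009/5701, Gamma_sst = 200/5701, Gamma_stt = -1647/5701, Gamma_tss = 472/5701, Gamma_tst = 224/5701, Gamma_ttt = 1804/5701; accelerations (d^2s/dtau^2, d^2t/dtau^2) = (-31613/91216, -5203/22804)

E = 7/2, F = -25/8, G = 993/64 at the point
E_s = 13, E_t = 0, F_s = -19/4, F_t = -3/2, G_s = 1, G_t = 93/8
EG - F^2 = 5701/128;  g^inv = (128/5701) * [[993/64, 25/8], [25/8, 7/2]]
first-kind symbols [ij,l] = (1/2)(d_i g_jl + d_j g_il - d_l g_ij): [ss,s] = E_s/2 = 13/2, [ss,t] = F_s - E_t/2 = -19/4, [st,s] = E_t/2 = 0, [st,t] = G_s/2 = 1/2, [tt,s] = F_t - G_s/2 = -2, [tt,t] = G_t/2 = 93/16
Gamma^s_ij = (G*[ij,s] - F*[ij,t])/(EG - F^2), Gamma^t_ij = (E*[ij,t] - F*[ij,s])/(EG - F^2)
Gamma_sss = 11009/5701, Gamma_sst = 200/5701, Gamma_stt = -1647/5701, Gamma_tss = 472/5701, Gamma_tst = 224/5701, Gamma_ttt = 1804/5701
d^2s/dtau^2 = -(Gamma_sss*(-1/2)^2 + 2*Gamma_sst*(-1/2)*(-3/4) + Gamma_stt*(-3/4)^2) = -31613/91216
d^2t/dtau^2 = -(Gamma_tss*(-1/2)^2 + 2*Gamma_tst*(-1/2)*(-3/4) + Gamma_ttt*(-3/4)^2) = -5203/22804


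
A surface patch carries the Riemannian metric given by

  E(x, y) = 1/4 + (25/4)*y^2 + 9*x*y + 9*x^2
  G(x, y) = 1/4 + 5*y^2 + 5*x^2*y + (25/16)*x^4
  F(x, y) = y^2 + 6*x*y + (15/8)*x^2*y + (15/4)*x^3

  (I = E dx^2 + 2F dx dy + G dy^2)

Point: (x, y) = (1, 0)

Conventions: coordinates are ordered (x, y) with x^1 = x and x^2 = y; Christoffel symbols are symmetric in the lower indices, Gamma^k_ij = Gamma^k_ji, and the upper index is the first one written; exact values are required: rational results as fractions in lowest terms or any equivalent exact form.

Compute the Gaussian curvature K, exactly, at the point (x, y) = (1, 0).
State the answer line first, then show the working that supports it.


Answer: K = -95368/29929

E = 37/4, F = 15/4, G = 29/16, EG - F^2 = 173/64 at the point
E_x = 18, E_y = 9, F_x = 45/4, F_y = 63/8, G_x = 25/4, G_y = 5
E_yy = 25/2, F_xy = 39/4, G_xx = 75/4
The intrinsic route: Brioschi's K = (det M1 - det M2)/(EG - F^2)^2.
M1 = [[-E_yy/2 + F_xy - G_xx/2, E_x/2, F_x - E_y/2], [F_y - G_x/2, E, F], [G_y/2, F, G]] = [[-47/8, 9, 27/4], [19/4, 37/4, 15/4], [5/2, 15/4, 29/16]]; det M1 = -22963/512
M2 = [[0, E_y/2, G_x/2], [E_y/2, E, F], [G_x/2, F, G]] = [[0, 9/2, 25/8], [9/2, 37/4, 15/4], [25/8, 15/4, 29/16]]; det M2 = -5521/256
det M1 - det M2 = -11921/512; K = -11921/512 / (173/64)^2 = -95368/29929


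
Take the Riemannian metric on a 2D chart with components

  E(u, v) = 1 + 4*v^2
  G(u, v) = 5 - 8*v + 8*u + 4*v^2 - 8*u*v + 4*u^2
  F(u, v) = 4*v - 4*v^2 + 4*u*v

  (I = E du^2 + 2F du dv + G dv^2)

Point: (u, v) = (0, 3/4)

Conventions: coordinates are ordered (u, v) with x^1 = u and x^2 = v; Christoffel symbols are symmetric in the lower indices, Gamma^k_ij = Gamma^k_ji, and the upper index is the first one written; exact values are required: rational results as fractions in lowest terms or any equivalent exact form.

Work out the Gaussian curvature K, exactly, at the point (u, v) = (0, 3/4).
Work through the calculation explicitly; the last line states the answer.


E = 13/4, F = 3/4, G = 5/4, EG - F^2 = 7/2 at the point
E_u = 0, E_v = 6, F_u = 3, F_v = -2, G_u = 2, G_v = -2
E_vv = 8, F_uv = 4, G_uu = 8
Using the Brioschi determinant formula for K from the metric derivatives:
M1 = [[-E_vv/2 + F_uv - G_uu/2, E_u/2, F_u - E_v/2], [F_v - G_u/2, E, F], [G_v/2, F, G]] = [[-4, 0, 0], [-3, 13/4, 3/4], [-1, 3/4, 5/4]]; det M1 = -14
M2 = [[0, E_v/2, G_u/2], [E_v/2, E, F], [G_u/2, F, G]] = [[0, 3, 1], [3, 13/4, 3/4], [1, 3/4, 5/4]]; det M2 = -10
det M1 - det M2 = -4; K = -4 / (7/2)^2 = -16/49

Answer: K = -16/49


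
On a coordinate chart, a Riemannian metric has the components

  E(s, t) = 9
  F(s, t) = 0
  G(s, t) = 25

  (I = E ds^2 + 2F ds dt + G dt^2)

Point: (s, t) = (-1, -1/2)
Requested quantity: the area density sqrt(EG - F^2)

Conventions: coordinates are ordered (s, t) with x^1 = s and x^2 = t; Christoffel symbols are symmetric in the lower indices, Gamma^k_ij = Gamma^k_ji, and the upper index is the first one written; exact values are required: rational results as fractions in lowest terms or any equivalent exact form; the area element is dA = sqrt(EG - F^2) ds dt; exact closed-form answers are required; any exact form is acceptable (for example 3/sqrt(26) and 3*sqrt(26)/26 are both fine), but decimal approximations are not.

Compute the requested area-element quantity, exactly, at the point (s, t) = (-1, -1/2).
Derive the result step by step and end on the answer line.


E = 9, F = 0, G = 25; EG - F^2 = 225

Answer: sqrt(EG - F^2) = 15


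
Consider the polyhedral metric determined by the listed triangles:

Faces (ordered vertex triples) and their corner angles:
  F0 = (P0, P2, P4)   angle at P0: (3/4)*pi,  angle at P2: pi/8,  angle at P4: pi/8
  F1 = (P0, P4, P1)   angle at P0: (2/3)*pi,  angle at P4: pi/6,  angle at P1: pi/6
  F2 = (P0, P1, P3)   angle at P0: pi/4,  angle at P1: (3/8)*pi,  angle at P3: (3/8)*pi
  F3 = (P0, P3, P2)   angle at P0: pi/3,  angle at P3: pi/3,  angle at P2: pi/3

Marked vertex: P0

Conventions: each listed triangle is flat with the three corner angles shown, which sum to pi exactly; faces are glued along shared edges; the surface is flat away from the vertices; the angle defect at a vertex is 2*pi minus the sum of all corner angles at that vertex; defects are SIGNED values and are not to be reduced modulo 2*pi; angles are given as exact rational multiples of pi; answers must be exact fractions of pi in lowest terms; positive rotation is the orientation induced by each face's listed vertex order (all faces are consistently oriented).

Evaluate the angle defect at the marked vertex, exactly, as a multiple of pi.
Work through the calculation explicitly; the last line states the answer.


Sum of corner angles at P0: 2*pi
defect = 2*pi - 2*pi

Answer: defect(P0) = 0


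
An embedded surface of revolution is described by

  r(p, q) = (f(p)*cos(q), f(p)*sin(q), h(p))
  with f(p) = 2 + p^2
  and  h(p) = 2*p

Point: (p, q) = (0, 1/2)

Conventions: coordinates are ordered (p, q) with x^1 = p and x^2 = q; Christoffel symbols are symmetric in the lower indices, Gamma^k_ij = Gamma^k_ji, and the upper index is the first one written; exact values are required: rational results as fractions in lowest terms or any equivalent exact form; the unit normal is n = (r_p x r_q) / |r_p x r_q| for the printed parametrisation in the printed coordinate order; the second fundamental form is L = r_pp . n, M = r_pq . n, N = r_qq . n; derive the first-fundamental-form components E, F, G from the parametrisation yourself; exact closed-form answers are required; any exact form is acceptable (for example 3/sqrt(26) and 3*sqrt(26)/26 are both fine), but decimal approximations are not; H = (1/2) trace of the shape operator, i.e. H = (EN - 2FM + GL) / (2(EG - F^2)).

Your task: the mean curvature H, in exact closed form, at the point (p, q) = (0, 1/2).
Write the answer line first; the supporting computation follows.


Answer: H = 0

f = 2, f' = 0, f'' = 2, h' = 2, h'' = 0
E = 4, F = 0, G = 4; answer radicand W^2 = 4
unnormalised second-form numerators: l = -4, m = 0, n = 4; L = l/sqrt(4), and similarly M = m/sqrt(W^2), N = n/sqrt(W^2)
H = (E*n - 2*F*m + G*l) / (2*(EG - F^2)*sqrt(W^2)); E*n - 2*F*m + G*l = 0, EG - F^2 = 16, so H = (0)/sqrt(4)


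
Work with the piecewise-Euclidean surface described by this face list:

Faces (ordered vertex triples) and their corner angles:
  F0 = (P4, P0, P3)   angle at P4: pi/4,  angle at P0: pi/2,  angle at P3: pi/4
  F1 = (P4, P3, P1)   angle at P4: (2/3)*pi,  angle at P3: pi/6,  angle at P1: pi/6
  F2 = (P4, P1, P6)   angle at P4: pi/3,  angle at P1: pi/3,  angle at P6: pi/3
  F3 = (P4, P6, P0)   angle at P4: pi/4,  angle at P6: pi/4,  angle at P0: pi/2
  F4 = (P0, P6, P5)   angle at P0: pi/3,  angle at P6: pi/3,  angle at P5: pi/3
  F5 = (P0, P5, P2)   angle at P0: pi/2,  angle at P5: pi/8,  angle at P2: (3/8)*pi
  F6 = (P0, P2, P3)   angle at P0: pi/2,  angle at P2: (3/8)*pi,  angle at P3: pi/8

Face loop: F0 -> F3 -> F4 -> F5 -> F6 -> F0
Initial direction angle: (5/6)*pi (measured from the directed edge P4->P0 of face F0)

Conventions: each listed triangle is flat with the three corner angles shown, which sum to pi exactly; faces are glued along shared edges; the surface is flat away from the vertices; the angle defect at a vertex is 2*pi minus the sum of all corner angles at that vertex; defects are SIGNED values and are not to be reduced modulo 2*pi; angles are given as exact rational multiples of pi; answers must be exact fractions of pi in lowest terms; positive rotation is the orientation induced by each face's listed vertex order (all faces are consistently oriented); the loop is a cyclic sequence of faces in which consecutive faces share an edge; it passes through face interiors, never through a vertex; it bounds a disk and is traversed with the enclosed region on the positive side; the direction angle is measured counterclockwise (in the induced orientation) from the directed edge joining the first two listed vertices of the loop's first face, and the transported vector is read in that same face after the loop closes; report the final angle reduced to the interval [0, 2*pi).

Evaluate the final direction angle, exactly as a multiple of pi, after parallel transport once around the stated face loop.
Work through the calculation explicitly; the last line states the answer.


enclosed vertex P0: corner angles sum to (7/3)*pi, defect = 2*pi - (7/3)*pi = -pi/3
the final direction is the initial angle plus the enclosed defects, taken mod 2*pi in the induced orientation
final angle = (5/6)*pi - pi/3 = pi/2 (mod 2*pi)

Answer: final direction angle = pi/2


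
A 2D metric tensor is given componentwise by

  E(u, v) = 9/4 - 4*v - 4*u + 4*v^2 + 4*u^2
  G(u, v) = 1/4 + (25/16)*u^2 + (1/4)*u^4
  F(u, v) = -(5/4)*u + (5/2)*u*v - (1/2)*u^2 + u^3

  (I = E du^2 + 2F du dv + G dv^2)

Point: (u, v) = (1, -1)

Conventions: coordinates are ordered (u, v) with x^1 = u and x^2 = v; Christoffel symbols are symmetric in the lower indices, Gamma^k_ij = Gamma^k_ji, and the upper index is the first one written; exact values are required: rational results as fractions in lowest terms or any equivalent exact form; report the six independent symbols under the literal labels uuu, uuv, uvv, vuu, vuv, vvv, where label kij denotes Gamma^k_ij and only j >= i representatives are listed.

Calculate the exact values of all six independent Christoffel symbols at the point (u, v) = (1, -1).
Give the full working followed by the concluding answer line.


E = 41/4, F = -13/4, G = 33/16 at the point
E_u = 4, E_v = -12, F_u = -7/4, F_v = 5/2, G_u = 33/8, G_v = 0
EG - F^2 = 677/64;  g^inv = (64/677) * [[33/16, 13/4], [13/4, 41/4]]
first-kind symbols [ij,l] = (1/2)(d_i g_jl + d_j g_il - d_l g_ij): [uu,u] = E_u/2 = 2, [uu,v] = F_u - E_v/2 = 17/4, [uv,u] = E_v/2 = -6, [uv,v] = G_u/2 = 33/16, [vv,u] = F_v - G_u/2 = 7/16, [vv,v] = G_v/2 = 0
Gamma^u_ij = (G*[ij,u] - F*[ij,v])/(EG - F^2), Gamma^v_ij = (E*[ij,v] - F*[ij,u])/(EG - F^2)

Answer: Gamma_uuu = 1148/677, Gamma_uuv = -363/677, Gamma_uvv = 231/2708, Gamma_vuu = 3204/677, Gamma_vuv = 105/677, Gamma_vvv = 91/677


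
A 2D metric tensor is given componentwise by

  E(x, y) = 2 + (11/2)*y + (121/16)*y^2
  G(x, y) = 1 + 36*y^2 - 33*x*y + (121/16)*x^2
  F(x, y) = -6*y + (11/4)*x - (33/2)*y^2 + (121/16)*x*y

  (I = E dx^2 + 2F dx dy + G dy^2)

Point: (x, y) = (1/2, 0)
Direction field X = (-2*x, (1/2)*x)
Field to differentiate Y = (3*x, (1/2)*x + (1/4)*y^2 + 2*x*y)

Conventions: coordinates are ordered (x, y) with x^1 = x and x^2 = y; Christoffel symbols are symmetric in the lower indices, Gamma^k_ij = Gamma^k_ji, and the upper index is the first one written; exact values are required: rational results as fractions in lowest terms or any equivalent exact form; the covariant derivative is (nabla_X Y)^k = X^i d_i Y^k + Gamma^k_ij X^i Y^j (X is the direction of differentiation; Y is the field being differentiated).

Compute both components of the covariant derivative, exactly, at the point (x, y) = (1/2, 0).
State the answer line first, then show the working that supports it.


Answer: (nabla_X Y)^x = -749/249, (nabla_X Y)^y = -65/249

E = 2, F = 11/8, G = 185/64 at the point
E_x = 0, E_y = 11/2, F_x = 11/4, F_y = -71/32, G_x = 121/16, G_y = -33/2
EG - F^2 = 249/64;  g^inv = (64/249) * [[185/64, -11/8], [-11/8, 2]]
first-kind symbols [ij,l] = (1/2)(d_i g_jl + d_j g_il - d_l g_ij): [xx,x] = E_x/2 = 0, [xx,y] = F_x - E_y/2 = 0, [xy,x] = E_y/2 = 11/4, [xy,y] = G_x/2 = 121/32, [yy,x] = F_y - G_x/2 = -6, [yy,y] = G_y/2 = -33/4
Gamma^x_ij = (G*[ij,x] - F*[ij,y])/(EG - F^2), Gamma^y_ij = (E*[ij,y] - F*[ij,x])/(EG - F^2)
Gamma_xxx = 0, Gamma_xxy = 176/249, Gamma_xyy = -128/83, Gamma_yxx = 0, Gamma_yxy = 242/249, Gamma_yyy = -176/83
X = (-1, 1/4), Y = (3/2, 1/4) at the point


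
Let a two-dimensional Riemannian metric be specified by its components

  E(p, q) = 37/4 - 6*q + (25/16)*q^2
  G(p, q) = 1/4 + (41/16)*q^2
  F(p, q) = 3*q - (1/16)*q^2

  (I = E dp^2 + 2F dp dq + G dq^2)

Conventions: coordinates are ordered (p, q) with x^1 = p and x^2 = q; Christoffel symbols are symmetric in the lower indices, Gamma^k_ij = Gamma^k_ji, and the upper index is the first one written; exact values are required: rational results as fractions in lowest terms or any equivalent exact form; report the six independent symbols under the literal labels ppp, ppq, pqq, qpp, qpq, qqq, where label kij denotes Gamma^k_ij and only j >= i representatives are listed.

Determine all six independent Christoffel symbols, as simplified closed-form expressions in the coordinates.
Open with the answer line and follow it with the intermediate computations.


Answer: Gamma_ppp = (-25*q^3 + 1248*q^2 - 2304*q)/(1024*q^4 - 3840*q^3 + 3864*q^2 - 384*q + 592), Gamma_ppq = (1025*q^3 - 1968*q^2 + 100*q - 192)/(1024*q^4 - 3840*q^3 + 3864*q^2 - 384*q + 592), Gamma_pqq = (-41*q^3 - 8*q + 192)/(1024*q^4 - 3840*q^3 + 3864*q^2 - 384*q + 592), Gamma_qpp = (-625*q^3 + 3600*q^2 - 8308*q + 7104)/(1024*q^4 - 3840*q^3 + 3864*q^2 - 384*q + 592), Gamma_qpq = (25*q^3 - 1248*q^2 + 2304*q)/(1024*q^4 - 3840*q^3 + 3864*q^2 - 384*q + 592), Gamma_qqq = (1023*q^3 - 3792*q^2 + 3764*q)/(1024*q^4 - 3840*q^3 + 3864*q^2 - 384*q + 592)

E = 37/4 - 6*q + (25/16)*q^2; F = 3*q - (1/16)*q^2; G = 1/4 + (41/16)*q^2
Gamma^k_ij = (1/2) g^{kl} (d_i g_jl + d_j g_il - d_l g_ij), with g^inv = (1/(EG-F^2)) [[G, -F], [-F, E]]
first partials: E_p = 0, E_q = -6 + (25/8)*q, F_p = 0, F_q = 3 - (1/8)*q, G_p = 0, G_q = (41/8)*q
D = EG - F^2 = 37/16 - (3/2)*q + (483/32)*q^2 - 15*q^3 + 4*q^4
expanded: Gamma^p_pp = (G E_p - 2F F_p + F E_q)/(2D), Gamma^p_pq = (G E_q - F G_p)/(2D), Gamma^p_qq = (2G F_q - G G_p - F G_q)/(2D), Gamma^q_pp = (2E F_p - E E_q - F E_p)/(2D), Gamma^q_pq = (E G_p - F E_q)/(2D), Gamma^q_qq = (E G_q - 2F F_q + F G_p)/(2D); substitute and cancel common factors


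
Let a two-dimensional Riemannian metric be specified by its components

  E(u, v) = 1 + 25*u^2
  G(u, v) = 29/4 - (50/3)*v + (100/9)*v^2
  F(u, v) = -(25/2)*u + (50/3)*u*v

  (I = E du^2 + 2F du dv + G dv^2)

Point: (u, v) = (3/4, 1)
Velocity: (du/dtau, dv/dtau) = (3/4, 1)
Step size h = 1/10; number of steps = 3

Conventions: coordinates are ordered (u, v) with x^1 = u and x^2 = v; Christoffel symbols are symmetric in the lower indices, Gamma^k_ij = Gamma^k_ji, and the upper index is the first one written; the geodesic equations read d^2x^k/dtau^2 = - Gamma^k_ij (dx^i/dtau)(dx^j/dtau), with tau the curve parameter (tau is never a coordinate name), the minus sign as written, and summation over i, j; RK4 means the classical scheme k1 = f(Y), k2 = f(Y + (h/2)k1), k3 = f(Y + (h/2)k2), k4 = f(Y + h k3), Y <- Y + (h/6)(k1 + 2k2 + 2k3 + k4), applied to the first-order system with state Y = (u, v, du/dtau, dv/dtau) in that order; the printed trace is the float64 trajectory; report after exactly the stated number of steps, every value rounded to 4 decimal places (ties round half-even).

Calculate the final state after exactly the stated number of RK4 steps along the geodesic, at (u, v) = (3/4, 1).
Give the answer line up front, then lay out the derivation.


Answer: u = 0.9247, v = 1.2862, du/dtau = 0.4520, dv/dtau = 0.9109

f(Y) = (du/dtau, dv/dtau, -Gamma^u_ij Y'^i Y'^j, -Gamma^v_ij Y'^i Y'^j) with the Gammas evaluated at the stage position; h = 0.100000; intermediate values shown to 6 dp
step 0: u = 0.7500, v = 1.0000, du/dtau = 0.7500, dv/dtau = 1.0000
step 1:
  k1: at (u, v) = (0.750000, 1.000000), (du/dtau, dv/dtau) = (0.750000, 1.000000); Gamma_uuu = 1.189952, Gamma_uuv = 0.000000, Gamma_uvv = 0.793301, Gamma_vuu = 0.264434, Gamma_vuv = 0.000000, Gamma_vvv = 0.176289; k1 = (0.750000, 1.000000, -1.462649, -0.325033)
  k2: at (u, v) = (0.787500, 1.050000), (du/dtau, dv/dtau) = (0.676868, 0.983748); Gamma_uuu = 1.124749, Gamma_uuv = 0.000000, Gamma_uvv = 0.749833, Gamma_vuu = 0.285651, Gamma_vuv = 0.000000, Gamma_vvv = 0.190434; k2 = (0.676868, 0.983748, -1.240962, -0.315165)
  k3: at (u, v) = (0.783843, 1.049187), (du/dtau, dv/dtau) = (0.687952, 0.984242); Gamma_uuu = 1.129142, Gamma_uuv = 0.000000, Gamma_uvv = 0.752761, Gamma_vuu = 0.287324, Gamma_vuv = 0.000000, Gamma_vvv = 0.191549; k3 = (0.687952, 0.984242, -1.263621, -0.321543)
  k4: at (u, v) = (0.818795, 1.098424), (du/dtau, dv/dtau) = (0.623638, 0.967846); Gamma_uuu = 1.071187, Gamma_uuv = 0.000000, Gamma_uvv = 0.714125, Gamma_vuu = 0.303884, Gamma_vuv = 0.000000, Gamma_vvv = 0.202589; k4 = (0.623638, 0.967846, -1.085550, -0.307958)
  Y <- Y + (h/6)(k1 + 2k2 + 2k3 + k4): u = 0.8184, v = 1.0984, du/dtau = 0.6240, dv/dtau = 0.9682
step 2:
  k1: at (u, v) = (0.818388, 1.098397), (du/dtau, dv/dtau) = (0.624044, 0.968227); Gamma_uuu = 1.071601, Gamma_uuv = 0.000000, Gamma_uvv = 0.714401, Gamma_vuu = 0.304129, Gamma_vuv = 0.000000, Gamma_vvv = 0.202752; k1 = (0.624044, 0.968227, -1.087039, -0.308510)
  k2: at (u, v) = (0.849590, 1.146808), (du/dtau, dv/dtau) = (0.569692, 0.952801); Gamma_uuu = 1.021407, Gamma_uuv = 0.000000, Gamma_uvv = 0.680938, Gamma_vuu = 0.318038, Gamma_vuv = 0.000000, Gamma_vvv = 0.212025; k2 = (0.569692, 0.952801, -0.949672, -0.295702)
  k3: at (u, v) = (0.846873, 1.146037), (du/dtau, dv/dtau) = (0.576560, 0.953441); Gamma_uuu = 1.024151, Gamma_uuv = 0.000000, Gamma_uvv = 0.682767, Gamma_vuu = 0.319294, Gamma_vuv = 0.000000, Gamma_vvv = 0.212863; k3 = (0.576560, 0.953441, -0.961120, -0.299643)
  k4: at (u, v) = (0.876044, 1.193741), (du/dtau, dv/dtau) = (0.527932, 0.938262); Gamma_uuu = 0.978856, Gamma_uuv = 0.000000, Gamma_uvv = 0.652571, Gamma_vuu = 0.330546, Gamma_vuv = 0.000000, Gamma_vvv = 0.220364; k4 = (0.527932, 0.938262, -0.847301, -0.286121)
  Y <- Y + (h/6)(k1 + 2k2 + 2k3 + k4): u = 0.8758, v = 1.1937, du/dtau = 0.5281, dv/dtau = 0.9385
step 3:
  k1: at (u, v) = (0.875796, 1.193713), (du/dtau, dv/dtau) = (0.528112, 0.938471); Gamma_uuu = 0.979066, Gamma_uuv = 0.000000, Gamma_uvv = 0.652711, Gamma_vuu = 0.330690, Gamma_vuv = 0.000000, Gamma_vvv = 0.220460; k1 = (0.528112, 0.938471, -0.847925, -0.286395)
  k2: at (u, v) = (0.902202, 1.240637), (du/dtau, dv/dtau) = (0.485716, 0.924151); Gamma_uuu = 0.938858, Gamma_uuv = 0.000000, Gamma_uvv = 0.625905, Gamma_vuu = 0.340381, Gamma_vuv = 0.000000, Gamma_vvv = 0.226921; k2 = (0.485716, 0.924151, -0.756053, -0.274105)
  k3: at (u, v) = (0.900082, 1.239921), (du/dtau, dv/dtau) = (0.490309, 0.924766); Gamma_uuu = 0.940697, Gamma_uuv = 0.000000, Gamma_uvv = 0.627132, Gamma_vuu = 0.341352, Gamma_vuv = 0.000000, Gamma_vvv = 0.227568; k3 = (0.490309, 0.924766, -0.762465, -0.276677)
  k4: at (u, v) = (0.924827, 1.286190), (du/dtau, dv/dtau) = (0.451865, 0.910804); Gamma_uuu = 0.903961, Gamma_uuv = 0.000000, Gamma_uvv = 0.602641, Gamma_vuu = 0.349395, Gamma_vuv = 0.000000, Gamma_vvv = 0.232930; k4 = (0.451865, 0.910804, -0.684502, -0.264570)
  Y <- Y + (h/6)(k1 + 2k2 + 2k3 + k4): u = 0.9247, v = 1.2862, du/dtau = 0.4520, dv/dtau = 0.9109


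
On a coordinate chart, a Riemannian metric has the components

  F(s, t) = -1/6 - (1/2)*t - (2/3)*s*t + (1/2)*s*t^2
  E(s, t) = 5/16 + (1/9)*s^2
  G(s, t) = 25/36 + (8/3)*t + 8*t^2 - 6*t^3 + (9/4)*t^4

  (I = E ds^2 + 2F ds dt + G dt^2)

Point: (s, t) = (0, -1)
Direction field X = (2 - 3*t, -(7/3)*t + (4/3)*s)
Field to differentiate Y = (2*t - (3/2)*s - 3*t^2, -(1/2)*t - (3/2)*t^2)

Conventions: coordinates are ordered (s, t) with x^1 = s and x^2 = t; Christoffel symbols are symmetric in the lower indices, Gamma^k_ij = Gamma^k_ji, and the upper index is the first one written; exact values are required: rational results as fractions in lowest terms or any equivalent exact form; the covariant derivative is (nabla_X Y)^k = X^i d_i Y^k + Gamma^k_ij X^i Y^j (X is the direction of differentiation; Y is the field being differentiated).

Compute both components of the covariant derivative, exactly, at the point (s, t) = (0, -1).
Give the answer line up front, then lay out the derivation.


Answer: (nabla_X Y)^s = 14633/1074, (nabla_X Y)^t = 7549/1074

E = 5/16, F = 1/3, G = 257/18 at the point
E_s = 0, E_t = 0, F_s = 7/6, F_t = -1/2, G_s = 0, G_t = -121/3
EG - F^2 = 1253/288;  g^inv = (288/1253) * [[257/18, -1/3], [-1/3, 5/16]]
first-kind symbols [ij,l] = (1/2)(d_i g_jl + d_j g_il - d_l g_ij): [ss,s] = E_s/2 = 0, [ss,t] = F_s - E_t/2 = 7/6, [st,s] = E_t/2 = 0, [st,t] = G_s/2 = 0, [tt,s] = F_t - G_s/2 = -1/2, [tt,t] = G_t/2 = -121/6
Gamma^s_ij = (G*[ij,s] - F*[ij,t])/(EG - F^2), Gamma^t_ij = (E*[ij,t] - F*[ij,s])/(EG - F^2)
Gamma_sss = -16/179, Gamma_sst = 0, Gamma_stt = -120/1253, Gamma_tss = 15/179, Gamma_tst = 0, Gamma_ttt = -1767/1253
X = (5, 7/3), Y = (-5, -1) at the point


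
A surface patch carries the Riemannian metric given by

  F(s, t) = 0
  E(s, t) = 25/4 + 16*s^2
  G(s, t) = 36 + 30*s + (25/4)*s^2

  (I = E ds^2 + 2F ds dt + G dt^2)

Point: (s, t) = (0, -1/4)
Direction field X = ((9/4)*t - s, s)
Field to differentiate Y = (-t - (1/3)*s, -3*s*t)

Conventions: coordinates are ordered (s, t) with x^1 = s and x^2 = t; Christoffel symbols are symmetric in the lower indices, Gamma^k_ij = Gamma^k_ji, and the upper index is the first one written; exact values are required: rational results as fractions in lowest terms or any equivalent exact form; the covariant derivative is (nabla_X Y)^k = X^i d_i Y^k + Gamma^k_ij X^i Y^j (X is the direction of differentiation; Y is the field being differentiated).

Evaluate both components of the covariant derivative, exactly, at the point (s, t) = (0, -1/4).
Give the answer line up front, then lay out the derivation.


Answer: (nabla_X Y)^s = 3/16, (nabla_X Y)^t = -27/64

E = 25/4, F = 0, G = 36 at the point
E_s = 0, E_t = 0, F_s = 0, F_t = 0, G_s = 30, G_t = 0
EG - F^2 = 225;  g^inv = (1/225) * [[36, 0], [0, 25/4]]
first-kind symbols [ij,l] = (1/2)(d_i g_jl + d_j g_il - d_l g_ij): [ss,s] = E_s/2 = 0, [ss,t] = F_s - E_t/2 = 0, [st,s] = E_t/2 = 0, [st,t] = G_s/2 = 15, [tt,s] = F_t - G_s/2 = -15, [tt,t] = G_t/2 = 0
Gamma^s_ij = (G*[ij,s] - F*[ij,t])/(EG - F^2), Gamma^t_ij = (E*[ij,t] - F*[ij,s])/(EG - F^2)
Gamma_sss = 0, Gamma_sst = 0, Gamma_stt = -12/5, Gamma_tss = 0, Gamma_tst = 5/12, Gamma_ttt = 0
X = (-9/16, 0), Y = (1/4, 0) at the point


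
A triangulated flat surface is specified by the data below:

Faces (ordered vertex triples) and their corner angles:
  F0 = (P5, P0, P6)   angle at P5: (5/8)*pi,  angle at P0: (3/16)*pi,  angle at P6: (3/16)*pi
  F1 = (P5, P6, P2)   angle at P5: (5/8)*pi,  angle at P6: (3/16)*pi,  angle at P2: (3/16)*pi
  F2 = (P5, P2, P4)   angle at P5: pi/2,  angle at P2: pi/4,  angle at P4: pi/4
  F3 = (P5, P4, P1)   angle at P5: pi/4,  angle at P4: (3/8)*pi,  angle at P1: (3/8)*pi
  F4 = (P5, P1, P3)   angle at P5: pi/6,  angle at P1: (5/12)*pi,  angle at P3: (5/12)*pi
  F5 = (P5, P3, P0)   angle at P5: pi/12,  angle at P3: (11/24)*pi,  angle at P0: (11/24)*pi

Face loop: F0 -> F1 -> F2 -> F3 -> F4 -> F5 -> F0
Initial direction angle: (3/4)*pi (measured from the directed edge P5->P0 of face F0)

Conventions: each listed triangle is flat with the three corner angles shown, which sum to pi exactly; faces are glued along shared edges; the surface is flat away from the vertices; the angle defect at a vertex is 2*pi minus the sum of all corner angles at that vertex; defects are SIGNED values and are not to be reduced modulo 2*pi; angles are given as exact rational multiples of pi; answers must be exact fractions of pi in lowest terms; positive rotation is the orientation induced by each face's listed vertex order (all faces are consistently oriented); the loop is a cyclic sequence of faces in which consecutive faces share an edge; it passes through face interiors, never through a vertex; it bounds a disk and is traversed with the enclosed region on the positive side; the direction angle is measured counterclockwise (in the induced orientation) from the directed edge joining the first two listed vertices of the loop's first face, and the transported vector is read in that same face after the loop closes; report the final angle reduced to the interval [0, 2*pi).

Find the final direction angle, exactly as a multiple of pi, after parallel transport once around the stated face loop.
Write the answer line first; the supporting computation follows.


Answer: final direction angle = pi/2

enclosed vertex P5: corner angles sum to (9/4)*pi, defect = 2*pi - (9/4)*pi = -pi/4
transport around the loop rotates by the sum of enclosed defects; add to the initial angle mod 2*pi
final angle = (3/4)*pi - pi/4 = pi/2 (mod 2*pi)


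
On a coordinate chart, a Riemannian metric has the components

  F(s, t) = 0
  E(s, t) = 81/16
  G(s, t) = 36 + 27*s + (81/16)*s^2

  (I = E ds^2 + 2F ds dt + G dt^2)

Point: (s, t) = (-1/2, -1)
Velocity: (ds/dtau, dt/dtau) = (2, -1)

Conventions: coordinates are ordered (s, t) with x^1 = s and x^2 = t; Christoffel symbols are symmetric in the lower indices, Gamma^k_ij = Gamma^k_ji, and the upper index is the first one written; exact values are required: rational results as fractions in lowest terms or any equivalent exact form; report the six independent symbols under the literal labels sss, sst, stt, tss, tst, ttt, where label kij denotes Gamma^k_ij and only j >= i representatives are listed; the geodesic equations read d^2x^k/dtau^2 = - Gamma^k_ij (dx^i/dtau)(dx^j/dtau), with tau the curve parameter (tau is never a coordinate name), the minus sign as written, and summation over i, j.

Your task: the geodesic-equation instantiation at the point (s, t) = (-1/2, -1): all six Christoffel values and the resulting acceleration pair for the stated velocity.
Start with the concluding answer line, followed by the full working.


Answer: Gamma_sss = 0, Gamma_sst = 0, Gamma_stt = -13/6, Gamma_tss = 0, Gamma_tst = 6/13, Gamma_ttt = 0; accelerations (d^2s/dtau^2, d^2t/dtau^2) = (13/6, 24/13)

E = 81/16, F = 0, G = 1521/64 at the point
E_s = 0, E_t = 0, F_s = 0, F_t = 0, G_s = 351/16, G_t = 0
EG - F^2 = 123201/1024;  g^inv = (1024/123201) * [[1521/64, 0], [0, 81/16]]
first-kind symbols [ij,l] = (1/2)(d_i g_jl + d_j g_il - d_l g_ij): [ss,s] = E_s/2 = 0, [ss,t] = F_s - E_t/2 = 0, [st,s] = E_t/2 = 0, [st,t] = G_s/2 = 351/32, [tt,s] = F_t - G_s/2 = -351/32, [tt,t] = G_t/2 = 0
Gamma^s_ij = (G*[ij,s] - F*[ij,t])/(EG - F^2), Gamma^t_ij = (E*[ij,t] - F*[ij,s])/(EG - F^2)
Gamma_sss = 0, Gamma_sst = 0, Gamma_stt = -13/6, Gamma_tss = 0, Gamma_tst = 6/13, Gamma_ttt = 0
d^2s/dtau^2 = -(Gamma_sss*(2)^2 + 2*Gamma_sst*(2)*(-1) + Gamma_stt*(-1)^2) = 13/6
d^2t/dtau^2 = -(Gamma_tss*(2)^2 + 2*Gamma_tst*(2)*(-1) + Gamma_ttt*(-1)^2) = 24/13


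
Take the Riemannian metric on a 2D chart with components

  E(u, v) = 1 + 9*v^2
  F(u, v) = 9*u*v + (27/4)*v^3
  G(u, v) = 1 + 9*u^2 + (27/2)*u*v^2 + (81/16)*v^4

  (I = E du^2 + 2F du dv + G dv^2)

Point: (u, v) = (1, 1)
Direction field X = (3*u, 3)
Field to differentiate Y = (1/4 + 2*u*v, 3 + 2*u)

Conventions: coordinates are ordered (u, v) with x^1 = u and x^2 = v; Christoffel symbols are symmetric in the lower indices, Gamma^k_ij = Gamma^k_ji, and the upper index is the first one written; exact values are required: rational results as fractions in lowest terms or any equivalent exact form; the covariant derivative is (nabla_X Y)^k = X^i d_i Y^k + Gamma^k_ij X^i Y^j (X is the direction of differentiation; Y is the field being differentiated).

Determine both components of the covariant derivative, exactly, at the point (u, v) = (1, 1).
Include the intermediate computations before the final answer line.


E = 10, F = 63/4, G = 457/16 at the point
E_u = 0, E_v = 18, F_u = 9, F_v = 117/4, G_u = 63/2, G_v = 189/4
EG - F^2 = 601/16;  g^inv = (16/601) * [[457/16, -63/4], [-63/4, 10]]
first-kind symbols [ij,l] = (1/2)(d_i g_jl + d_j g_il - d_l g_ij): [uu,u] = E_u/2 = 0, [uu,v] = F_u - E_v/2 = 0, [uv,u] = E_v/2 = 9, [uv,v] = G_u/2 = 63/4, [vv,u] = F_v - G_u/2 = 27/2, [vv,v] = G_v/2 = 189/8
Gamma^u_ij = (G*[ij,u] - F*[ij,v])/(EG - F^2), Gamma^v_ij = (E*[ij,v] - F*[ij,u])/(EG - F^2)
Gamma_uuu = 0, Gamma_uuv = 144/601, Gamma_uvv = 216/601, Gamma_vuu = 0, Gamma_vuv = 252/601, Gamma_vvv = 378/601
X = (3, 3), Y = (9/4, 5) at the point

Answer: (nabla_X Y)^u = 13584/601, (nabla_X Y)^v = 14757/601


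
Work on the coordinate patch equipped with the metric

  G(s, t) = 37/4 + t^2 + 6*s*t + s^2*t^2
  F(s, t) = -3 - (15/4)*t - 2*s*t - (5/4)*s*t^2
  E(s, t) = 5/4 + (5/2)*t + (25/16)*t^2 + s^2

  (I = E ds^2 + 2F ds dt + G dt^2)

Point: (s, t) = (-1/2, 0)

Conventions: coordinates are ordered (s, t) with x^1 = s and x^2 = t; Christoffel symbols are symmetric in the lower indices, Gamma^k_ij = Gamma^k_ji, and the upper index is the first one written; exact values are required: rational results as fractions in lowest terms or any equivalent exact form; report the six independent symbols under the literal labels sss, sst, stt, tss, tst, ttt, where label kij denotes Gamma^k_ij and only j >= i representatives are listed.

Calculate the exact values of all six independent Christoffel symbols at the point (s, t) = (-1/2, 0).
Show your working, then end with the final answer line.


E = 3/2, F = -3, G = 37/4 at the point
E_s = -1, E_t = 5/2, F_s = 0, F_t = -11/4, G_s = 0, G_t = -3
EG - F^2 = 39/8;  g^inv = (8/39) * [[37/4, 3], [3, 3/2]]
first-kind symbols [ij,l] = (1/2)(d_i g_jl + d_j g_il - d_l g_ij): [ss,s] = E_s/2 = -1/2, [ss,t] = F_s - E_t/2 = -5/4, [st,s] = E_t/2 = 5/4, [st,t] = G_s/2 = 0, [tt,s] = F_t - G_s/2 = -11/4, [tt,t] = G_t/2 = -3/2
Gamma^s_ij = (G*[ij,s] - F*[ij,t])/(EG - F^2), Gamma^t_ij = (E*[ij,t] - F*[ij,s])/(EG - F^2)

Answer: Gamma_sss = -67/39, Gamma_sst = 185/78, Gamma_stt = -479/78, Gamma_tss = -9/13, Gamma_tst = 10/13, Gamma_ttt = -28/13


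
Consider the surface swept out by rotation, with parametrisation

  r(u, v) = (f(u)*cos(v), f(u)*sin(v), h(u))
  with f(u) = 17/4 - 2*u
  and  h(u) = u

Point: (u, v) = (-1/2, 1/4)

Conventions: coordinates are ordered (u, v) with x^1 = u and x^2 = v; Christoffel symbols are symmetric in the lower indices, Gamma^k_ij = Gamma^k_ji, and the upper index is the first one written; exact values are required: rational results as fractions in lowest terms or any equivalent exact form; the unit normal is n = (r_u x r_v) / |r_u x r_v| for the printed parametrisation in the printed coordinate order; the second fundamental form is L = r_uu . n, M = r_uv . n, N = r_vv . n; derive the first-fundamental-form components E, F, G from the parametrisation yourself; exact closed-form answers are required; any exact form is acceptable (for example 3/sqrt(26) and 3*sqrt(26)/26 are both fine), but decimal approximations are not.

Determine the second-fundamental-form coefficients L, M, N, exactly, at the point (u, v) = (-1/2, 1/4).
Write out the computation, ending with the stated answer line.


f = 21/4, f' = -2, f'' = 0, h' = 1, h'' = 0
E = 5, F = 0, G = 441/16; answer radicand W^2 = 5
unnormalised second-form numerators: l = 0, m = 0, n = 21/4; L = l/sqrt(5), and similarly M = m/sqrt(W^2), N = n/sqrt(W^2)

Answer: L = 0, M = 0, N = 21*sqrt(5)/20
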